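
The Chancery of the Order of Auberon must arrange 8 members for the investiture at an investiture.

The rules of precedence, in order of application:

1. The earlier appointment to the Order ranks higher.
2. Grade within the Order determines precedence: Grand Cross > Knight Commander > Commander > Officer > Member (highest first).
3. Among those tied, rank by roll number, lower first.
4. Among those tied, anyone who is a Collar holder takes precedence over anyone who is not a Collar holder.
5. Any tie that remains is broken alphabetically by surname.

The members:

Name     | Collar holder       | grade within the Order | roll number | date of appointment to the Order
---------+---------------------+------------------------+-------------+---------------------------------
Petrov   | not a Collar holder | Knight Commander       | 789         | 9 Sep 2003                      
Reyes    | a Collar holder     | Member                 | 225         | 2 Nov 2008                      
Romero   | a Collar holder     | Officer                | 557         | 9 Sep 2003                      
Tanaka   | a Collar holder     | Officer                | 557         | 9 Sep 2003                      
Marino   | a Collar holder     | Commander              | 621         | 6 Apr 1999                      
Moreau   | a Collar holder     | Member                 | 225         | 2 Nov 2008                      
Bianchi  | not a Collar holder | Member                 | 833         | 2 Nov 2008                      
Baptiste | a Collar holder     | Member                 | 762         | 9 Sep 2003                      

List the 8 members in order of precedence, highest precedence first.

Marino, Petrov, Romero, Tanaka, Baptiste, Moreau, Reyes, Bianchi

By date of appointment to the Order (earlier first): Marino (6 Apr 1999); then Petrov, Romero, Tanaka and Baptiste (each 9 Sep 2003); then Moreau, Reyes and Bianchi (each 2 Nov 2008).
Among Petrov, Romero, Tanaka and Baptiste, by grade within the Order: Petrov (Knight Commander) before Romero and Tanaka (Officer) before Baptiste (Member).
Romero and Tanaka both have roll number 557, so the next rule applies.
Romero and Tanaka are each a Collar holder, so the next rule applies.
Among Romero and Tanaka, alphabetically by surname: Romero before Tanaka.
Moreau, Reyes and Bianchi are each Member, so the next rule applies.
Among Moreau, Reyes and Bianchi, by roll number (lower first): Moreau and Reyes (225) before Bianchi (833).
Moreau and Reyes are each a Collar holder, so the next rule applies.
Among Moreau and Reyes, alphabetically by surname: Moreau before Reyes.
Full order: Marino, Petrov, Romero, Tanaka, Baptiste, Moreau, Reyes, Bianchi.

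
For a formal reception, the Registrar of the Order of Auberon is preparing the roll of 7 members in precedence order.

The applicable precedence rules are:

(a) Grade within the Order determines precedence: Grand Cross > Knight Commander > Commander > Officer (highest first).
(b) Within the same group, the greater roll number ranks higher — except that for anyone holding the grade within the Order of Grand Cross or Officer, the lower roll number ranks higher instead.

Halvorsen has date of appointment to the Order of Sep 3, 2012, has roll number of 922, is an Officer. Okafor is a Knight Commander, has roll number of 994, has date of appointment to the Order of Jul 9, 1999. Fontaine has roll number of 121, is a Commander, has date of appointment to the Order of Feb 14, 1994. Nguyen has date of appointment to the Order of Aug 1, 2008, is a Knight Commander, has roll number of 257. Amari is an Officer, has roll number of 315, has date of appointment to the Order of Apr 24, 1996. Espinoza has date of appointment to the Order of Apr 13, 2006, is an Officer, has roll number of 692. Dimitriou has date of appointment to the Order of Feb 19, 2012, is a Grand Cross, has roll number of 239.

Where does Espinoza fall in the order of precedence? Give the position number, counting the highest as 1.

By grade within the Order: Dimitriou (Grand Cross); then Okafor and Nguyen (Knight Commander); then Fontaine (Commander); then Amari, Espinoza and Halvorsen (Officer).
Among Okafor and Nguyen, by roll number (higher first): Okafor (994) before Nguyen (257).
Among Amari, Espinoza and Halvorsen, by roll number (lower first) (reversed rule for this group): Amari (315) before Espinoza (692) before Halvorsen (922).
Order: Dimitriou, Okafor, Nguyen, Fontaine, Amari, Espinoza, Halvorsen. So position 6.

6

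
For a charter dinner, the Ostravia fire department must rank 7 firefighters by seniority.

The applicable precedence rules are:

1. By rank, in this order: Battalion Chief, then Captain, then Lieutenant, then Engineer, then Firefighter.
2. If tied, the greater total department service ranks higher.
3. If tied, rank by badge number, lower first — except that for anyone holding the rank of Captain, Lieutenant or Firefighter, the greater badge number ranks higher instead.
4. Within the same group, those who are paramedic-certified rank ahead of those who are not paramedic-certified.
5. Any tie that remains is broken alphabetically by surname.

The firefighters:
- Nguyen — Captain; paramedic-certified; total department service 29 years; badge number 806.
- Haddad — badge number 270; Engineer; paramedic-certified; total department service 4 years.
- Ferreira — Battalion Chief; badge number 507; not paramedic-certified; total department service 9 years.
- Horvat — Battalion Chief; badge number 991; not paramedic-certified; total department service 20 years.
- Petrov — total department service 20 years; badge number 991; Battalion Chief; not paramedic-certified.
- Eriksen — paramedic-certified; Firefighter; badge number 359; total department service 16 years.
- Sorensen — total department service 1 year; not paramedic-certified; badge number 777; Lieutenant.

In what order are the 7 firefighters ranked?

By rank: Horvat, Petrov and Ferreira (Battalion Chief); then Nguyen (Captain); then Sorensen (Lieutenant); then Haddad (Engineer); then Eriksen (Firefighter).
Among Horvat, Petrov and Ferreira, by total department service (higher first): Horvat and Petrov (20 years) before Ferreira (9 years).
Horvat and Petrov both have badge number 991, so the next rule applies.
Horvat and Petrov are each not paramedic-certified, so the next rule applies.
Among Horvat and Petrov, alphabetically by surname: Horvat before Petrov.
Full order: Horvat, Petrov, Ferreira, Nguyen, Sorensen, Haddad, Eriksen.

Horvat, Petrov, Ferreira, Nguyen, Sorensen, Haddad, Eriksen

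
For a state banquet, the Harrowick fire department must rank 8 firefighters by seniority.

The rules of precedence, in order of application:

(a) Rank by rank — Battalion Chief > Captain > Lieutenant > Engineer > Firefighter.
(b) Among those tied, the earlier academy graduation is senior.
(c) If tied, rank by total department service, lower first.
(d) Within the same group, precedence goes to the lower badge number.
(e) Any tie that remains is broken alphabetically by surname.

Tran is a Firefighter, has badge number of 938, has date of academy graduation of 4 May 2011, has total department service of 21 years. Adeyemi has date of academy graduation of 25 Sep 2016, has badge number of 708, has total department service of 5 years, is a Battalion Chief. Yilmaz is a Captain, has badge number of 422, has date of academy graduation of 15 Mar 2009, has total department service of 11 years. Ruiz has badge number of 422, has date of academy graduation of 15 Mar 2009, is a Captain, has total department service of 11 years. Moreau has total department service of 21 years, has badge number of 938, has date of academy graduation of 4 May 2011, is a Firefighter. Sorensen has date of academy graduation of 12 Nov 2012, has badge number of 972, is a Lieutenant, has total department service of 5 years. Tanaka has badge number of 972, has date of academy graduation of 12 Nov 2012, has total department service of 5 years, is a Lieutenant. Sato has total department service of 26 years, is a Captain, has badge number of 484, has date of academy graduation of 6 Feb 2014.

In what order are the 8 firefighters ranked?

By rank: Adeyemi (Battalion Chief); then Ruiz, Yilmaz and Sato (Captain); then Sorensen and Tanaka (Lieutenant); then Moreau and Tran (Firefighter).
Among Ruiz, Yilmaz and Sato, by date of academy graduation (earlier first): Ruiz and Yilmaz (15 Mar 2009) before Sato (6 Feb 2014).
Ruiz and Yilmaz both have total department service 11 years, so the next rule applies.
Ruiz and Yilmaz both have badge number 422, so the next rule applies.
Among Ruiz and Yilmaz, alphabetically by surname: Ruiz before Yilmaz.
Sorensen and Tanaka both have date of academy graduation 12 Nov 2012, so the next rule applies.
Sorensen and Tanaka both have total department service 5 years, so the next rule applies.
Sorensen and Tanaka both have badge number 972, so the next rule applies.
Among Sorensen and Tanaka, alphabetically by surname: Sorensen before Tanaka.
Moreau and Tran both have date of academy graduation 4 May 2011, so the next rule applies.
Moreau and Tran both have total department service 21 years, so the next rule applies.
Moreau and Tran both have badge number 938, so the next rule applies.
Among Moreau and Tran, alphabetically by surname: Moreau before Tran.
Full order: Adeyemi, Ruiz, Yilmaz, Sato, Sorensen, Tanaka, Moreau, Tran.

Adeyemi, Ruiz, Yilmaz, Sato, Sorensen, Tanaka, Moreau, Tran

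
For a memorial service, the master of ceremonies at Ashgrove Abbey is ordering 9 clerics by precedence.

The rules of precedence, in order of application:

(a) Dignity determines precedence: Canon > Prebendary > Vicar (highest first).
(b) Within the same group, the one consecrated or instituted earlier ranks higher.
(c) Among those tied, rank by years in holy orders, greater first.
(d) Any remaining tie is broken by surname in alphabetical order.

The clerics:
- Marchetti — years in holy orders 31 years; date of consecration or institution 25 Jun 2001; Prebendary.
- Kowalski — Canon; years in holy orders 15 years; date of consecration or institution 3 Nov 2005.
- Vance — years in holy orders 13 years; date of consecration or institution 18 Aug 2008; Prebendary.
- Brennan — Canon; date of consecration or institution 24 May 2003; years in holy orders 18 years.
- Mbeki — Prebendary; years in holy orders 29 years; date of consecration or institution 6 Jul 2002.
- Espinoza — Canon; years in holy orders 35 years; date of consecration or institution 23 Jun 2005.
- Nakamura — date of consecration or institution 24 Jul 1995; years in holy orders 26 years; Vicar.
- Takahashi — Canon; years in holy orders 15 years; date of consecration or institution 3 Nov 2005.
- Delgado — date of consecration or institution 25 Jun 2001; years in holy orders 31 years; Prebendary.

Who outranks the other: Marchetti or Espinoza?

By dignity: Brennan, Espinoza, Kowalski and Takahashi (Canon); then Delgado, Marchetti, Mbeki and Vance (Prebendary); then Nakamura (Vicar).
Among Brennan, Espinoza, Kowalski and Takahashi, by date of consecration or institution (earlier first): Brennan (24 May 2003) before Espinoza (23 Jun 2005) before Kowalski and Takahashi (3 Nov 2005).
Kowalski and Takahashi both have years in holy orders 15 years, so the next rule applies.
Among Kowalski and Takahashi, alphabetically by surname: Kowalski before Takahashi.
Among Delgado, Marchetti, Mbeki and Vance, by date of consecration or institution (earlier first): Delgado and Marchetti (25 Jun 2001) before Mbeki (6 Jul 2002) before Vance (18 Aug 2008).
Delgado and Marchetti both have years in holy orders 31 years, so the next rule applies.
Among Delgado and Marchetti, alphabetically by surname: Delgado before Marchetti.
So Espinoza takes precedence.

Espinoza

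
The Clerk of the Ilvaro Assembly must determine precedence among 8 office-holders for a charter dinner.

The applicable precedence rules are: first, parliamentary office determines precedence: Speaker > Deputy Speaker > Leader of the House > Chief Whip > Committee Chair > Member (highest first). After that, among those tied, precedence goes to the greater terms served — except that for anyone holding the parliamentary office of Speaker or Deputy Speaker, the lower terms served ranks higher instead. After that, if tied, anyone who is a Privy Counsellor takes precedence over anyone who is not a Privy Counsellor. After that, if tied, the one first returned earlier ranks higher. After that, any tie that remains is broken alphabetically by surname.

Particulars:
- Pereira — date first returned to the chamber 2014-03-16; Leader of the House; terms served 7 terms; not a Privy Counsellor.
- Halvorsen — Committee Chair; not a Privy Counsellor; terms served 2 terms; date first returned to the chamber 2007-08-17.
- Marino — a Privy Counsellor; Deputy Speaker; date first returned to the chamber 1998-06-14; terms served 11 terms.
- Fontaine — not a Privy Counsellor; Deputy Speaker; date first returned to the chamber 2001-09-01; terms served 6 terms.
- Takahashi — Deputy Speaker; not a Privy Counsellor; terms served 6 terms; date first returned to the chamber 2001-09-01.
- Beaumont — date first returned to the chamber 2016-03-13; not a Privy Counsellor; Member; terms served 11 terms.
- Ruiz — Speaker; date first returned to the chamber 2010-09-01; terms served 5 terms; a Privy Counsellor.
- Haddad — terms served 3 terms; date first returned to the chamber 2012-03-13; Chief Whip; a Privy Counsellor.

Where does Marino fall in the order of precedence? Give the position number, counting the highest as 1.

By parliamentary office: Ruiz (Speaker); then Fontaine, Takahashi and Marino (Deputy Speaker); then Pereira (Leader of the House); then Haddad (Chief Whip); then Halvorsen (Committee Chair); then Beaumont (Member).
Among Fontaine, Takahashi and Marino, by terms served (lower first) (reversed rule for this group): Fontaine and Takahashi (6 terms) before Marino (11 terms).
Fontaine and Takahashi are each not a Privy Counsellor, so the next rule applies.
Fontaine and Takahashi both have date first returned to the chamber 2001-09-01, so the next rule applies.
Among Fontaine and Takahashi, alphabetically by surname: Fontaine before Takahashi.
Order: Ruiz, Fontaine, Takahashi, Marino, Pereira, Haddad, Halvorsen, Beaumont. So position 4.

4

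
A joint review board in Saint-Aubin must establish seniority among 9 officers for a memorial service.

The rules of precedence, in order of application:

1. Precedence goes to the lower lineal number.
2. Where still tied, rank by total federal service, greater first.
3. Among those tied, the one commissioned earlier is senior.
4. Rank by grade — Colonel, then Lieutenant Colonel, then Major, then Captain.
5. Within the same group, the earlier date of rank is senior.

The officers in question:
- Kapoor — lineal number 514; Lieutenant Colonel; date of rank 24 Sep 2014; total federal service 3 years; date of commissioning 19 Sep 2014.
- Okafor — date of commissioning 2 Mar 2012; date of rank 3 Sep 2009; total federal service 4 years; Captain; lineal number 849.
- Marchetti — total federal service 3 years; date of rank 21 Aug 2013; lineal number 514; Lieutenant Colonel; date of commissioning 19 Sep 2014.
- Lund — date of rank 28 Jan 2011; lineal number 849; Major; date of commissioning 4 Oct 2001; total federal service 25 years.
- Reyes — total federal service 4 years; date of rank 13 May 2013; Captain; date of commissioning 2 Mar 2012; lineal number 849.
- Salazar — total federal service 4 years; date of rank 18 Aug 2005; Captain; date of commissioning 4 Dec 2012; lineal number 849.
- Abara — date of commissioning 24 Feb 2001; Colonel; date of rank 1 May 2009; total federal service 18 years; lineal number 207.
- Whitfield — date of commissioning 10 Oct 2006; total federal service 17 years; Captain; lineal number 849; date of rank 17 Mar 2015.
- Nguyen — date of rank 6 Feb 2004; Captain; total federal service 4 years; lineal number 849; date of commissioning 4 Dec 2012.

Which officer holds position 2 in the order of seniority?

By lineal number (lower first): Abara (207); then Marchetti and Kapoor (both 514); then Lund, Whitfield, Okafor, Reyes, Nguyen and Salazar (each 849).
Marchetti and Kapoor both have total federal service 3 years, so the next rule applies.
Marchetti and Kapoor both have date of commissioning 19 Sep 2014, so the next rule applies.
Marchetti and Kapoor are each Lieutenant Colonel, so the next rule applies.
Among Marchetti and Kapoor, by date of rank (earlier first): Marchetti (21 Aug 2013) before Kapoor (24 Sep 2014).
Among Lund, Whitfield, Okafor, Reyes, Nguyen and Salazar, by total federal service (higher first): Lund (25 years) before Whitfield (17 years) before Okafor, Reyes, Nguyen and Salazar (4 years).
Among Okafor, Reyes, Nguyen and Salazar, by date of commissioning (earlier first): Okafor and Reyes (2 Mar 2012) before Nguyen and Salazar (4 Dec 2012).
Okafor and Reyes are each Captain, so the next rule applies.
Among Okafor and Reyes, by date of rank (earlier first): Okafor (3 Sep 2009) before Reyes (13 May 2013).
Nguyen and Salazar are each Captain, so the next rule applies.
Among Nguyen and Salazar, by date of rank (earlier first): Nguyen (6 Feb 2004) before Salazar (18 Aug 2005).
Order: Abara, Marchetti, Kapoor, Lund, Whitfield, Okafor, Reyes, Nguyen, Salazar.

Marchetti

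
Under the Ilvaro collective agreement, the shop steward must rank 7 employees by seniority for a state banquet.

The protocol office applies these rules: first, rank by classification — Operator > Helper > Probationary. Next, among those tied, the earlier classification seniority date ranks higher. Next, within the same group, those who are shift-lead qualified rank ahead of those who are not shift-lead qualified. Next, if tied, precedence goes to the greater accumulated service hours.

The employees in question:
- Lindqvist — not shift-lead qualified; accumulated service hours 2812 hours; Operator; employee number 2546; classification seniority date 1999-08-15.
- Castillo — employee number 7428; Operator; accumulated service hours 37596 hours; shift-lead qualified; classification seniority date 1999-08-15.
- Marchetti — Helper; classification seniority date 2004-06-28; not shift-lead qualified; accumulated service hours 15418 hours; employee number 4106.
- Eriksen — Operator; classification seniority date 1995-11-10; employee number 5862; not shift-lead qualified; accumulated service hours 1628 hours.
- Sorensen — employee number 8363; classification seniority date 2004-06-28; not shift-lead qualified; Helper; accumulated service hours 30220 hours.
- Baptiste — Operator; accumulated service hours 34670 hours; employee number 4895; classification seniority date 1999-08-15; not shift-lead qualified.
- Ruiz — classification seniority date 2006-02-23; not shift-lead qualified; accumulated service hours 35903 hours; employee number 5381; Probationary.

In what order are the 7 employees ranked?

Eriksen, Castillo, Baptiste, Lindqvist, Sorensen, Marchetti, Ruiz

By classification: Eriksen, Castillo, Baptiste and Lindqvist (Operator); then Sorensen and Marchetti (Helper); then Ruiz (Probationary).
Among Eriksen, Castillo, Baptiste and Lindqvist, by classification seniority date (earlier first): Eriksen (1995-11-10) before Castillo, Baptiste and Lindqvist (1999-08-15).
Among Castillo, Baptiste and Lindqvist, shift-lead qualified before not shift-lead qualified: Castillo (shift-lead qualified) before Baptiste and Lindqvist (not shift-lead qualified).
Among Baptiste and Lindqvist, by accumulated service hours (higher first): Baptiste (34670 hours) before Lindqvist (2812 hours).
Sorensen and Marchetti both have classification seniority date 2004-06-28, so the next rule applies.
Sorensen and Marchetti are each not shift-lead qualified, so the next rule applies.
Among Sorensen and Marchetti, by accumulated service hours (higher first): Sorensen (30220 hours) before Marchetti (15418 hours).
Full order: Eriksen, Castillo, Baptiste, Lindqvist, Sorensen, Marchetti, Ruiz.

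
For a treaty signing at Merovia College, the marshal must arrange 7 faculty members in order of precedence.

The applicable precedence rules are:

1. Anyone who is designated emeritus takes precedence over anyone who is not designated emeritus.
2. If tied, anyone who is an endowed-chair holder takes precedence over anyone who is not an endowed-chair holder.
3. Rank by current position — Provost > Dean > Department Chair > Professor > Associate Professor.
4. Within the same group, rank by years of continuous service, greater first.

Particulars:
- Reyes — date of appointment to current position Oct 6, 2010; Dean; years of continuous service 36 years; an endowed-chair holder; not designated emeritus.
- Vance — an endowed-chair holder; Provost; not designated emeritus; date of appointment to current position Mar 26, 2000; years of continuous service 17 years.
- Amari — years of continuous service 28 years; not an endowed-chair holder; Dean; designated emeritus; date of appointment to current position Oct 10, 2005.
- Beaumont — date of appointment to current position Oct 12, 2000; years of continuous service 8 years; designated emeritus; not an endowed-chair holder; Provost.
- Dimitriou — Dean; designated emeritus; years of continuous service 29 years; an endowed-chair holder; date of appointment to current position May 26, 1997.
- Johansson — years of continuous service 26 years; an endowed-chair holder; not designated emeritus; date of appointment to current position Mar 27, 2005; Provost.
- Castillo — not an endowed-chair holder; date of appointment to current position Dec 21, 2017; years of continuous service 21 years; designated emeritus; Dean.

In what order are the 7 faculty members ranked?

By the first rule: Dimitriou, Beaumont, Amari and Castillo (each designated emeritus); then Johansson, Vance and Reyes (each not designated emeritus).
Among Dimitriou, Beaumont, Amari and Castillo, an endowed-chair holder before not an endowed-chair holder: Dimitriou (an endowed-chair holder) before Beaumont, Amari and Castillo (not an endowed-chair holder).
Among Beaumont, Amari and Castillo, by current position: Beaumont (Provost) before Amari and Castillo (Dean).
Among Amari and Castillo, by years of continuous service (higher first): Amari (28 years) before Castillo (21 years).
Johansson, Vance and Reyes are each an endowed-chair holder, so the next rule applies.
Among Johansson, Vance and Reyes, by current position: Johansson and Vance (Provost) before Reyes (Dean).
Among Johansson and Vance, by years of continuous service (higher first): Johansson (26 years) before Vance (17 years).
Full order: Dimitriou, Beaumont, Amari, Castillo, Johansson, Vance, Reyes.

Dimitriou, Beaumont, Amari, Castillo, Johansson, Vance, Reyes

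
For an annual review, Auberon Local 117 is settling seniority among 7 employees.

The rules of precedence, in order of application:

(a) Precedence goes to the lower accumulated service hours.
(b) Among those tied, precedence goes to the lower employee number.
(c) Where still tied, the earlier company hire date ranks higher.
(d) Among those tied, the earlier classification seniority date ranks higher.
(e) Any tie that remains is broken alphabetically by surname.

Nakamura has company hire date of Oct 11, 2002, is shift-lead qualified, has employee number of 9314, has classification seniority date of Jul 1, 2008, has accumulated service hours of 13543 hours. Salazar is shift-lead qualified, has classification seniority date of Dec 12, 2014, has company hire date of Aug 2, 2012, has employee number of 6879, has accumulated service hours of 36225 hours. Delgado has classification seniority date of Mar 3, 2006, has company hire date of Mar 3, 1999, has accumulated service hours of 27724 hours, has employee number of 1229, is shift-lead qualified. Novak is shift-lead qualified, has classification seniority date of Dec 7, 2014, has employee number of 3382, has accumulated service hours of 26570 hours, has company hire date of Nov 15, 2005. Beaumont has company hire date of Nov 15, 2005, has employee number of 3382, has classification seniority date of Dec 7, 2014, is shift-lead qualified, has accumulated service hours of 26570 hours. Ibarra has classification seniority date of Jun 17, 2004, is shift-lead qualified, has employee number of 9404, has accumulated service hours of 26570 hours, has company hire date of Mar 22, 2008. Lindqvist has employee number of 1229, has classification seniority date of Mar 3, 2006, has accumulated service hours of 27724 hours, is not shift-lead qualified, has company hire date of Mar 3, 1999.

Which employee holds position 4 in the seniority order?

Ibarra

By accumulated service hours (lower first): Nakamura (13543 hours); then Beaumont, Novak and Ibarra (each 26570 hours); then Delgado and Lindqvist (both 27724 hours); then Salazar (36225 hours).
Among Beaumont, Novak and Ibarra, by employee number (lower first): Beaumont and Novak (3382) before Ibarra (9404).
Beaumont and Novak both have company hire date Nov 15, 2005, so the next rule applies.
Beaumont and Novak both have classification seniority date Dec 7, 2014, so the next rule applies.
Among Beaumont and Novak, alphabetically by surname: Beaumont before Novak.
Delgado and Lindqvist both have employee number 1229, so the next rule applies.
Delgado and Lindqvist both have company hire date Mar 3, 1999, so the next rule applies.
Delgado and Lindqvist both have classification seniority date Mar 3, 2006, so the next rule applies.
Among Delgado and Lindqvist, alphabetically by surname: Delgado before Lindqvist.
Order: Nakamura, Beaumont, Novak, Ibarra, Delgado, Lindqvist, Salazar.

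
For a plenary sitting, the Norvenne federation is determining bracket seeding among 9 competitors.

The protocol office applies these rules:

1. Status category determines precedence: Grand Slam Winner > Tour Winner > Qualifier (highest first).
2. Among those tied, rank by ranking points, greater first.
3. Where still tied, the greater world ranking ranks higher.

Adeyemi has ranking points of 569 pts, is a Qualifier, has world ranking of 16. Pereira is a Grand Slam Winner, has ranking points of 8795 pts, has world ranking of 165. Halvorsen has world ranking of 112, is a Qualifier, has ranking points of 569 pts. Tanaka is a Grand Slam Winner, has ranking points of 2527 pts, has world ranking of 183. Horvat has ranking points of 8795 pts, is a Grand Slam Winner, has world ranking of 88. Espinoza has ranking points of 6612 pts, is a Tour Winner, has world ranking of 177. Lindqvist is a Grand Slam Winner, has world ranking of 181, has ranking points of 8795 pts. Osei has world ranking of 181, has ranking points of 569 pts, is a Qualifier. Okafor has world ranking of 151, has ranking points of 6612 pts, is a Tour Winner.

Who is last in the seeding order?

By status category: Lindqvist, Pereira, Horvat and Tanaka (Grand Slam Winner); then Espinoza and Okafor (Tour Winner); then Osei, Halvorsen and Adeyemi (Qualifier).
Among Lindqvist, Pereira, Horvat and Tanaka, by ranking points (higher first): Lindqvist, Pereira and Horvat (8795 pts) before Tanaka (2527 pts).
Among Lindqvist, Pereira and Horvat, by world ranking (higher first): Lindqvist (181) before Pereira (165) before Horvat (88).
Espinoza and Okafor both have ranking points 6612 pts, so the next rule applies.
Among Espinoza and Okafor, by world ranking (higher first): Espinoza (177) before Okafor (151).
Osei, Halvorsen and Adeyemi all have ranking points 569 pts, so the next rule applies.
Among Osei, Halvorsen and Adeyemi, by world ranking (higher first): Osei (181) before Halvorsen (112) before Adeyemi (16).
Order: Lindqvist, Pereira, Horvat, Tanaka, Espinoza, Okafor, Osei, Halvorsen, Adeyemi.

Adeyemi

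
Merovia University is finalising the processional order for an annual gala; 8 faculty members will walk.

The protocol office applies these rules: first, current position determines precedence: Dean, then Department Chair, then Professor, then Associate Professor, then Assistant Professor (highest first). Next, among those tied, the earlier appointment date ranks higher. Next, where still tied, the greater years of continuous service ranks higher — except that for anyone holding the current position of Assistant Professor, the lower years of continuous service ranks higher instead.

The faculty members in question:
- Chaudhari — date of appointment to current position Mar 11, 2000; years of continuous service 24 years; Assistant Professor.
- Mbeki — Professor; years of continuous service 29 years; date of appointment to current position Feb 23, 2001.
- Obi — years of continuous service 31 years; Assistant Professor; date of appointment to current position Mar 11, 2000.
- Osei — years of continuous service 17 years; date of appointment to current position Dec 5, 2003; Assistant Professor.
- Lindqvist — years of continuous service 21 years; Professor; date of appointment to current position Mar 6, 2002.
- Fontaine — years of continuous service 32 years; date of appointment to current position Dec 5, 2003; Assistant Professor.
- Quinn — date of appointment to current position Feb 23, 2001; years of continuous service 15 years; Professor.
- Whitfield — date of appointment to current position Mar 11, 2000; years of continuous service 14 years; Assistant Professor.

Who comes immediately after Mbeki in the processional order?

Quinn

By current position: Mbeki, Quinn and Lindqvist (Professor); then Whitfield, Chaudhari, Obi, Osei and Fontaine (Assistant Professor).
Among Mbeki, Quinn and Lindqvist, by date of appointment to current position (earlier first): Mbeki and Quinn (Feb 23, 2001) before Lindqvist (Mar 6, 2002).
Among Mbeki and Quinn, by years of continuous service (higher first): Mbeki (29 years) before Quinn (15 years).
Among Whitfield, Chaudhari, Obi, Osei and Fontaine, by date of appointment to current position (earlier first): Whitfield, Chaudhari and Obi (Mar 11, 2000) before Osei and Fontaine (Dec 5, 2003).
Among Whitfield, Chaudhari and Obi, by years of continuous service (lower first) (reversed rule for this group): Whitfield (14 years) before Chaudhari (24 years) before Obi (31 years).
Among Osei and Fontaine, by years of continuous service (lower first) (reversed rule for this group): Osei (17 years) before Fontaine (32 years).
Order: Mbeki, Quinn, Lindqvist, Whitfield, Chaudhari, Obi, Osei, Fontaine.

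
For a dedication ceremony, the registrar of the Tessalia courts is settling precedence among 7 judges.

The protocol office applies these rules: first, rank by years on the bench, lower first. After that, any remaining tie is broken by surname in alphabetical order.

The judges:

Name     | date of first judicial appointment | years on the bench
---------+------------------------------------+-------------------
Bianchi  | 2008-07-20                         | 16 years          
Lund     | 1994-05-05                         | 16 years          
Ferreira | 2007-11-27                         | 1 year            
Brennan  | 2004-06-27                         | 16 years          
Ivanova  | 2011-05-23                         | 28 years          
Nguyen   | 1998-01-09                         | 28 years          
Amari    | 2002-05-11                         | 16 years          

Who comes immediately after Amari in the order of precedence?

By years on the bench (lower first): Ferreira (1 year); then Amari, Bianchi, Brennan and Lund (each 16 years); then Ivanova and Nguyen (both 28 years).
Among Amari, Bianchi, Brennan and Lund, alphabetically by surname: Amari before Bianchi before Brennan before Lund.
Among Ivanova and Nguyen, alphabetically by surname: Ivanova before Nguyen.
Order: Ferreira, Amari, Bianchi, Brennan, Lund, Ivanova, Nguyen.

Bianchi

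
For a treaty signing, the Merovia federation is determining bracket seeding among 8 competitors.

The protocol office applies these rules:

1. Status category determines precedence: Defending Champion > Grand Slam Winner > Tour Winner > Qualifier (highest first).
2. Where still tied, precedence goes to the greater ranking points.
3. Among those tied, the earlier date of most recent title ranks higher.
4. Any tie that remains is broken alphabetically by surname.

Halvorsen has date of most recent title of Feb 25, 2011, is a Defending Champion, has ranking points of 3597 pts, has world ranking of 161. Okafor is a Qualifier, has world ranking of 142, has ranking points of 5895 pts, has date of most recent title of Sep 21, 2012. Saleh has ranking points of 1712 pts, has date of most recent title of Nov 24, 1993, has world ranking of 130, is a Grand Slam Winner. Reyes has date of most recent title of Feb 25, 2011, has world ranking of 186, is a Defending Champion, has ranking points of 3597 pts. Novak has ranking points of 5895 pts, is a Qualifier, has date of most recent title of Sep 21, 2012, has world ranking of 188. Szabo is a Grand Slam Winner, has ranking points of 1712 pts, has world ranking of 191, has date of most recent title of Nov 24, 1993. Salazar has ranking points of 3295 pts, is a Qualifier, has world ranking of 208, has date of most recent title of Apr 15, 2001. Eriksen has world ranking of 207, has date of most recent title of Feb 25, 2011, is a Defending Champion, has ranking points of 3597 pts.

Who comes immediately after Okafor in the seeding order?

Salazar

By status category: Eriksen, Halvorsen and Reyes (Defending Champion); then Saleh and Szabo (Grand Slam Winner); then Novak, Okafor and Salazar (Qualifier).
Eriksen, Halvorsen and Reyes all have ranking points 3597 pts, so the next rule applies.
Eriksen, Halvorsen and Reyes all have date of most recent title Feb 25, 2011, so the next rule applies.
Among Eriksen, Halvorsen and Reyes, alphabetically by surname: Eriksen before Halvorsen before Reyes.
Saleh and Szabo both have ranking points 1712 pts, so the next rule applies.
Saleh and Szabo both have date of most recent title Nov 24, 1993, so the next rule applies.
Among Saleh and Szabo, alphabetically by surname: Saleh before Szabo.
Among Novak, Okafor and Salazar, by ranking points (higher first): Novak and Okafor (5895 pts) before Salazar (3295 pts).
Novak and Okafor both have date of most recent title Sep 21, 2012, so the next rule applies.
Among Novak and Okafor, alphabetically by surname: Novak before Okafor.
Order: Eriksen, Halvorsen, Reyes, Saleh, Szabo, Novak, Okafor, Salazar.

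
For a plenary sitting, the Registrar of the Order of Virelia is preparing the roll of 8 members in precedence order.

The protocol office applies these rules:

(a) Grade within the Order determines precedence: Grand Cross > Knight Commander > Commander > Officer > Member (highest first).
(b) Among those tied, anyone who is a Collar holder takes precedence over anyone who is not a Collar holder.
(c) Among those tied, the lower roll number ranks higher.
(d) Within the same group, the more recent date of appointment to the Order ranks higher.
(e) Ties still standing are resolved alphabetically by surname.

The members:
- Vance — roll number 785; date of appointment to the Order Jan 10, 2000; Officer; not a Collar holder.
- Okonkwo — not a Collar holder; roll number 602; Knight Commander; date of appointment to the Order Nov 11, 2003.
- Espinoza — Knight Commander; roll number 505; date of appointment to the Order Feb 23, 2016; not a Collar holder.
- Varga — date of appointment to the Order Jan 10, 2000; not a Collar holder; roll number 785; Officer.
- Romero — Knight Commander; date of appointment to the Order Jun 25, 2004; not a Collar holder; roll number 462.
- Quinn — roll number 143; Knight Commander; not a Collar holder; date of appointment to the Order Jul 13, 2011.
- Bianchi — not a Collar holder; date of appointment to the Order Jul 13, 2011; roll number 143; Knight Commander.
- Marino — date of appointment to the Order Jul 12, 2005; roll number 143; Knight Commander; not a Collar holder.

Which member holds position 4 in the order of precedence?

Romero

By grade within the Order: Bianchi, Quinn, Marino, Romero, Espinoza and Okonkwo (Knight Commander); then Vance and Varga (Officer).
Bianchi, Quinn, Marino, Romero, Espinoza and Okonkwo are each not a Collar holder, so the next rule applies.
Among Bianchi, Quinn, Marino, Romero, Espinoza and Okonkwo, by roll number (lower first): Bianchi, Quinn and Marino (143) before Romero (462) before Espinoza (505) before Okonkwo (602).
Among Bianchi, Quinn and Marino, by date of appointment to the Order (later first): Bianchi and Quinn (Jul 13, 2011) before Marino (Jul 12, 2005).
Among Bianchi and Quinn, alphabetically by surname: Bianchi before Quinn.
Vance and Varga are each not a Collar holder, so the next rule applies.
Vance and Varga both have roll number 785, so the next rule applies.
Vance and Varga both have date of appointment to the Order Jan 10, 2000, so the next rule applies.
Among Vance and Varga, alphabetically by surname: Vance before Varga.
Order: Bianchi, Quinn, Marino, Romero, Espinoza, Okonkwo, Vance, Varga.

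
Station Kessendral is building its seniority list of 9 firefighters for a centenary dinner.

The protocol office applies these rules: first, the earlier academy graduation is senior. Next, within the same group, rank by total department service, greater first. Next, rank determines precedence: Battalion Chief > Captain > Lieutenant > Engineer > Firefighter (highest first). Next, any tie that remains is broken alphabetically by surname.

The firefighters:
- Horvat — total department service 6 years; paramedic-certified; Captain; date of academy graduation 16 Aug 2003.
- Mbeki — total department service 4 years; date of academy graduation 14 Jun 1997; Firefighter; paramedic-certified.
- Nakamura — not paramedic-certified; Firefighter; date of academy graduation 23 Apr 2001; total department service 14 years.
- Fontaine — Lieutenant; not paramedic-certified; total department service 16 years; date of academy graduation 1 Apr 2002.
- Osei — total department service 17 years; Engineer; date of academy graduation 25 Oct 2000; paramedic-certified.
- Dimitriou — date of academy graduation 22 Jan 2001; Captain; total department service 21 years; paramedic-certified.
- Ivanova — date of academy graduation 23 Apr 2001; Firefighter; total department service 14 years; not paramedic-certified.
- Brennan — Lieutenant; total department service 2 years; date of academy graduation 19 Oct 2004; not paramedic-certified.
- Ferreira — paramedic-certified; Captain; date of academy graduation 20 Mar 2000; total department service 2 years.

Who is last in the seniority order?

By date of academy graduation (earlier first): Mbeki (14 Jun 1997); then Ferreira (20 Mar 2000); then Osei (25 Oct 2000); then Dimitriou (22 Jan 2001); then Ivanova and Nakamura (both 23 Apr 2001); then Fontaine (1 Apr 2002); then Horvat (16 Aug 2003); then Brennan (19 Oct 2004).
Ivanova and Nakamura both have total department service 14 years, so the next rule applies.
Ivanova and Nakamura are each Firefighter, so the next rule applies.
Among Ivanova and Nakamura, alphabetically by surname: Ivanova before Nakamura.
Order: Mbeki, Ferreira, Osei, Dimitriou, Ivanova, Nakamura, Fontaine, Horvat, Brennan.

Brennan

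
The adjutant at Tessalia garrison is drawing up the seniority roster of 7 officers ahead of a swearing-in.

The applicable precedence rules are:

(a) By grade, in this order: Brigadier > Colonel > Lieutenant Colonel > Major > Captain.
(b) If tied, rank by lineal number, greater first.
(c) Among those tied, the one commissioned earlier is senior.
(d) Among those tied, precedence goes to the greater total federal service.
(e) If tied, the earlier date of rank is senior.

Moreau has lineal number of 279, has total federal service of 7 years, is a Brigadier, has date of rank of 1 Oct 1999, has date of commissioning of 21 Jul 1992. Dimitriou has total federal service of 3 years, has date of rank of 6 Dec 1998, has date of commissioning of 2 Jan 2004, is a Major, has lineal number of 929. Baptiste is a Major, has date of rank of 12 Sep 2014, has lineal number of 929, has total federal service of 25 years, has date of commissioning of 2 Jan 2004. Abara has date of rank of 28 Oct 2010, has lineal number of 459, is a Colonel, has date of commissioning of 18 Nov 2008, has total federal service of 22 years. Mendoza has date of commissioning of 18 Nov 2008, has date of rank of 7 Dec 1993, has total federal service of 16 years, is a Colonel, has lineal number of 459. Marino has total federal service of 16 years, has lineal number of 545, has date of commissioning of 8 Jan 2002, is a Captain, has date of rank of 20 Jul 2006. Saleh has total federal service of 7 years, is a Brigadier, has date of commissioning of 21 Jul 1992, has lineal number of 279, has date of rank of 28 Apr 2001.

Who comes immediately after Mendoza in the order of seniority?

By grade: Moreau and Saleh (Brigadier); then Abara and Mendoza (Colonel); then Baptiste and Dimitriou (Major); then Marino (Captain).
Moreau and Saleh both have lineal number 279, so the next rule applies.
Moreau and Saleh both have date of commissioning 21 Jul 1992, so the next rule applies.
Moreau and Saleh both have total federal service 7 years, so the next rule applies.
Among Moreau and Saleh, by date of rank (earlier first): Moreau (1 Oct 1999) before Saleh (28 Apr 2001).
Abara and Mendoza both have lineal number 459, so the next rule applies.
Abara and Mendoza both have date of commissioning 18 Nov 2008, so the next rule applies.
Among Abara and Mendoza, by total federal service (higher first): Abara (22 years) before Mendoza (16 years).
Baptiste and Dimitriou both have lineal number 929, so the next rule applies.
Baptiste and Dimitriou both have date of commissioning 2 Jan 2004, so the next rule applies.
Among Baptiste and Dimitriou, by total federal service (higher first): Baptiste (25 years) before Dimitriou (3 years).
Order: Moreau, Saleh, Abara, Mendoza, Baptiste, Dimitriou, Marino.

Baptiste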